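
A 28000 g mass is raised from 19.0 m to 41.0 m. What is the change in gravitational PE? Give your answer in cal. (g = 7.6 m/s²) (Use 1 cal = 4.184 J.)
Convert to SI: m = 28.0 kg, Δh = 22.0 m
ΔPE = mgΔh = (28.0)(7.6)(22.0) = 4681.6 J = 1119 cal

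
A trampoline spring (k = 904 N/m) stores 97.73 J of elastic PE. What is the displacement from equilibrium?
x = √(2·PE/k) = √(2·97.73/904) = 0.465 m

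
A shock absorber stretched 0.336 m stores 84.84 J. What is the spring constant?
k = 2·PE/x² = 2·84.84/(0.336)² = 1503 N/m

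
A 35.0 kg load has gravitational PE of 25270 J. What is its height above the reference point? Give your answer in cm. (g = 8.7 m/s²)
h = PE/(mg) = 25270.0/(35.0·8.7) = 82.9885 m = 8299 cm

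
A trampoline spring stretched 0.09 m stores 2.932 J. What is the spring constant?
k = 2·PE/x² = 2·2.932/(0.09)² = 724.0 N/m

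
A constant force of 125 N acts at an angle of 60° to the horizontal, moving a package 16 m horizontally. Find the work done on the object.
W = F·d·cosθ = (125)(16)cos(60°) = 1000 J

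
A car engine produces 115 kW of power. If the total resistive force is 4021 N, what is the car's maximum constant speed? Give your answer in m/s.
P = Fv ⇒ v = P/F = 115000 W/4021.0 N = 28.6 m/s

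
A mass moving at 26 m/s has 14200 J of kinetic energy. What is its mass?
m = 2·KE/v² = 2·14200/(26)² = 42.01 kg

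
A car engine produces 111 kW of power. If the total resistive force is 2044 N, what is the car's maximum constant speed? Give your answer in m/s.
P = Fv ⇒ v = P/F = 111000 W/2044.0 N = 54.31 m/s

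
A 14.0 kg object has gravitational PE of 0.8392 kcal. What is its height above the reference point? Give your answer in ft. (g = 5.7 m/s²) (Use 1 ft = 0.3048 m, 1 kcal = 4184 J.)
Convert to SI: m = 14.0 kg, PE = 3511.21 J
h = PE/(mg) = 3511.21/(14.0·5.7) = 44.0002 m = 144.4 ft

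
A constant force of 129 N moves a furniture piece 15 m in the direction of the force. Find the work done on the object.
W = F·d = (129)(15) = 1935 J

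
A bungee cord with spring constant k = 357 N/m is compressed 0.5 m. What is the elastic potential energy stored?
PE = ½kx² = ½(357)(0.5)² = 44.63 J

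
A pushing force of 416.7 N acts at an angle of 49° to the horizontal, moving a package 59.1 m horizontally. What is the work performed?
W = F·d·cosθ = (416.7)(59.1)cos(49°) = 16160 J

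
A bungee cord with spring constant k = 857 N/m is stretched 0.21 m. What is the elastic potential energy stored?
PE = ½kx² = ½(857)(0.21)² = 18.9 J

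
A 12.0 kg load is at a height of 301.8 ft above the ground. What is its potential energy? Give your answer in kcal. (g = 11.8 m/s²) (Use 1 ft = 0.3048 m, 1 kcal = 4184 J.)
Convert to SI: m = 12.0 kg, h = 91.9886 m
PE = mgh = (12.0)(11.8)(91.9886) = 13025.6 J = 3.113 kcal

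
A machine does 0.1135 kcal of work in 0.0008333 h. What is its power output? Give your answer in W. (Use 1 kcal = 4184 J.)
Convert to SI: W = 474.884 J, t = 2.99988 s
P = W/t = 474.884/2.99988 = 158.3 W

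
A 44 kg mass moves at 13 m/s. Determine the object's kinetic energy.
KE = ½mv² = ½(44)(13)² = 3718.0 J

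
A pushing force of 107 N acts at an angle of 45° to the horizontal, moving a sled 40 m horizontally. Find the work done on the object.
W = F·d·cosθ = (107)(40)cos(45°) = 3026 J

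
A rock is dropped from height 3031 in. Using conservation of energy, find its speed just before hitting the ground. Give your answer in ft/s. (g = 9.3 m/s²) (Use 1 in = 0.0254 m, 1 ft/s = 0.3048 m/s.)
Convert to SI: h = 76.9874 m
mgh = ½mv² ⇒ v = √(2gh) = √(2·9.3·76.9874) = 37.8413 m/s = 124.2 ft/s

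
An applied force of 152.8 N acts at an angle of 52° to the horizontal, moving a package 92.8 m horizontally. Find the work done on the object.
W = F·d·cosθ = (152.8)(92.8)cos(52°) = 8730 J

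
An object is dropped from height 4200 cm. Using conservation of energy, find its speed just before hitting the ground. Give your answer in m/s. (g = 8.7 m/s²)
Convert to SI: h = 42.0 m
mgh = ½mv² ⇒ v = √(2gh) = √(2·8.7·42.0) = 27.03 m/s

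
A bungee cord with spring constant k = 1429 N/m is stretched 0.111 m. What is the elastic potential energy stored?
PE = ½kx² = ½(1429)(0.111)² = 8.803 J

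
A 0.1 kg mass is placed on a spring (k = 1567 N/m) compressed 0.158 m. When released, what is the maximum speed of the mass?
½kx² = ½mv² ⇒ v = x√(k/m) = (0.158)√(1567/0.1) = 19.78 m/s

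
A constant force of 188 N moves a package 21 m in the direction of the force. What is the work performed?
W = F·d = (188)(21) = 3948 J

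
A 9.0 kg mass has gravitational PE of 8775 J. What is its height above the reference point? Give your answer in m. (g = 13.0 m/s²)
h = PE/(mg) = 8775.0/(9.0·13.0) = 75.0 m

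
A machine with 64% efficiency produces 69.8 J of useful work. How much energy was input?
W_in = W_out/η = 69.8/0.64 = 109.1 J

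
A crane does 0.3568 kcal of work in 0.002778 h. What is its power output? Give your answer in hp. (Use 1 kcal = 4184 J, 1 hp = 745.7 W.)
Convert to SI: W = 1492.85 J, t = 10.0008 s
P = W/t = 1492.85/10.0008 = 149.273 W = 0.2002 hp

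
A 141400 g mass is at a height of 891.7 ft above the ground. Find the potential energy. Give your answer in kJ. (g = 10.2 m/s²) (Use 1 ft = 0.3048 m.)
Convert to SI: m = 141.4 kg, h = 271.79 m
PE = mgh = (141.4)(10.2)(271.79) = 391998 J = 392.0 kJ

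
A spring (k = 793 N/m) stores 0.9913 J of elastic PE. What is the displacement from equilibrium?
x = √(2·PE/k) = √(2·0.9913/793) = 0.05 m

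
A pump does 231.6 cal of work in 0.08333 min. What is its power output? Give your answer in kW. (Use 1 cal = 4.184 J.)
Convert to SI: W = 969.014 J, t = 4.9998 s
P = W/t = 969.014/4.9998 = 193.811 W = 0.1938 kW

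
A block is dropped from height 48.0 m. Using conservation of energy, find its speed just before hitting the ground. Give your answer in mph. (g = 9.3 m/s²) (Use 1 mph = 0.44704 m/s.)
mgh = ½mv² ⇒ v = √(2gh) = √(2·9.3·48.0) = 29.8798 m/s = 66.84 mph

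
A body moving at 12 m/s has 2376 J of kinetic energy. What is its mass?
m = 2·KE/v² = 2·2376/(12)² = 33.0 kg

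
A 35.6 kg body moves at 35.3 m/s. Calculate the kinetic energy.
KE = ½mv² = ½(35.6)(35.3)² = 22180 J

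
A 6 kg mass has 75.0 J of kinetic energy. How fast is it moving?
v = √(2·KE/m) = √(2·75.0/6) = 5.0 m/s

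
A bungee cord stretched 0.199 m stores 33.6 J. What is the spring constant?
k = 2·PE/x² = 2·33.6/(0.199)² = 1697 N/m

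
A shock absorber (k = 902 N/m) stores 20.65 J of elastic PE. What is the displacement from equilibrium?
x = √(2·PE/k) = √(2·20.65/902) = 0.214 m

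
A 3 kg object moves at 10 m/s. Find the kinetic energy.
KE = ½mv² = ½(3)(10)² = 150.0 J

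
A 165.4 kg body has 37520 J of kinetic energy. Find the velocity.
v = √(2·KE/m) = √(2·37520/165.4) = 21.3 m/s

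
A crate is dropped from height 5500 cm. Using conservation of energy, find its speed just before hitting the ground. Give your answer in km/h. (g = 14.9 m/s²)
Convert to SI: h = 55.0 m
mgh = ½mv² ⇒ v = √(2gh) = √(2·14.9·55.0) = 40.4846 m/s = 145.7 km/h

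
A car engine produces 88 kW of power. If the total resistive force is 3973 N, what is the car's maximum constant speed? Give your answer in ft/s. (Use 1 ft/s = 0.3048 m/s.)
P = Fv ⇒ v = P/F = 88000 W/3973.0 N = 22.1495 m/s = 72.67 ft/s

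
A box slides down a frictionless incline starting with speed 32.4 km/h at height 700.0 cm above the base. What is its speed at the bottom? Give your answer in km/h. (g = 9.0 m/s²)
Convert to SI: v₀ = 9.0 m/s, h = 7.0 m
½mv₀² + mgh = ½mv² ⇒ v = √(v₀² + 2gh) = √(9.0² + 2·9.0·7.0) = 14.38749 m/s = 51.79 km/h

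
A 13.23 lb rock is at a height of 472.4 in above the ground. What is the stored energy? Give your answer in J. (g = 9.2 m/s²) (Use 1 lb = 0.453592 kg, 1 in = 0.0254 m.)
Convert to SI: m = 6.00102 kg, h = 11.999 m
PE = mgh = (6.00102)(9.2)(11.999) = 662.5 J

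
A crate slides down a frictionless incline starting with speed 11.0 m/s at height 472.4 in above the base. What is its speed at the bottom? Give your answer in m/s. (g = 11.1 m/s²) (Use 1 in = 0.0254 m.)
Convert to SI: v₀ = 11.0 m/s, h = 11.999 m
½mv₀² + mgh = ½mv² ⇒ v = √(v₀² + 2gh) = √(11.0² + 2·11.1·11.999) = 19.68 m/s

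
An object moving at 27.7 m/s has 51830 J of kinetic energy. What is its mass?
m = 2·KE/v² = 2·51830/(27.7)² = 135.1 kg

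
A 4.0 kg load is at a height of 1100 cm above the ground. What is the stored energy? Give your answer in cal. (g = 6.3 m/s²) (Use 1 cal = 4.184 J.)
Convert to SI: m = 4.0 kg, h = 11.0 m
PE = mgh = (4.0)(6.3)(11.0) = 277.2 J = 66.25 cal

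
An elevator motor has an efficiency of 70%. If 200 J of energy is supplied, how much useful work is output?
W_out = η·W_in = 0.7·200 = 140.0 J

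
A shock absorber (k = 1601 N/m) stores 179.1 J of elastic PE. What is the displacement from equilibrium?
x = √(2·PE/k) = √(2·179.1/1601) = 0.473 m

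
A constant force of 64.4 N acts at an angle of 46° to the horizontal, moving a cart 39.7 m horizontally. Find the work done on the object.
W = F·d·cosθ = (64.4)(39.7)cos(46°) = 1776 J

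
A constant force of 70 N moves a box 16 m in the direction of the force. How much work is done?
W = F·d = (70)(16) = 1120 J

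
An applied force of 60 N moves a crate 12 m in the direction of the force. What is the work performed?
W = F·d = (60)(12) = 720.0 J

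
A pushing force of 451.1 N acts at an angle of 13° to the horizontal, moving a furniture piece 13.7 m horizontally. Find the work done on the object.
W = F·d·cosθ = (451.1)(13.7)cos(13°) = 6022 J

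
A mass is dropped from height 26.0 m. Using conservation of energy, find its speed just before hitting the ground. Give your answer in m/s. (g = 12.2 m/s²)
mgh = ½mv² ⇒ v = √(2gh) = √(2·12.2·26.0) = 25.19 m/s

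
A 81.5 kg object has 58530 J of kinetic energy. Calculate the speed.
v = √(2·KE/m) = √(2·58530/81.5) = 37.9 m/s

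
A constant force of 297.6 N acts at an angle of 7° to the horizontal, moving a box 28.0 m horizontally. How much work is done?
W = F·d·cosθ = (297.6)(28.0)cos(7°) = 8271 J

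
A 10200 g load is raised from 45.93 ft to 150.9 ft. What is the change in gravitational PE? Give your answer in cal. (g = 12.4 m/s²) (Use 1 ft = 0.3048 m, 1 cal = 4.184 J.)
Convert to SI: m = 10.2 kg, Δh = 31.9949 m
ΔPE = mgΔh = (10.2)(12.4)(31.9949) = 4046.71 J = 967.2 cal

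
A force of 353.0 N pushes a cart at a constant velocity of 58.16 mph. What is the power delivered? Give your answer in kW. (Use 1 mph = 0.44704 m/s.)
Convert to SI: F = 353.0 N, v = 25.9998 m/s
P = Fv = (353.0)(25.9998) = 9177.95 W = 9.178 kW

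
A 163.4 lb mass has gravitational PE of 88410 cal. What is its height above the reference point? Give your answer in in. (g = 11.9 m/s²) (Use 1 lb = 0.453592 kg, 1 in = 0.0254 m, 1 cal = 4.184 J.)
Convert to SI: m = 74.1169 kg, PE = 369907 J
h = PE/(mg) = 369907/(74.1169·11.9) = 419.4 m = 16510 in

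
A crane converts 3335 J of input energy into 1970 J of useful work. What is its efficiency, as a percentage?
η = W_out/W_in = 1970/3335 = 59.07%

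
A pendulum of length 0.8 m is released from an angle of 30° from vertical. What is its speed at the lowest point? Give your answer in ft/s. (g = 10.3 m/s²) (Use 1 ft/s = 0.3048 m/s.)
h = L(1 − cosθ) = 0.8(1 − cos30°) = 0.10718 m
v = √(2gh) = √(2·10.3·0.10718) = 1.4859 m/s = 4.875 ft/s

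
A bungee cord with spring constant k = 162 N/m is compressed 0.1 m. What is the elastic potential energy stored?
PE = ½kx² = ½(162)(0.1)² = 0.81 J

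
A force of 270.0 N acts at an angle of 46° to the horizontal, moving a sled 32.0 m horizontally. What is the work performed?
W = F·d·cosθ = (270.0)(32.0)cos(46°) = 6002 J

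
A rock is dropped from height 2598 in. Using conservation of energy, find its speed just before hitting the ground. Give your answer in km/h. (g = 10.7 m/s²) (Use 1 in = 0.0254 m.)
Convert to SI: h = 65.9892 m
mgh = ½mv² ⇒ v = √(2gh) = √(2·10.7·65.9892) = 37.5788 m/s = 135.3 km/h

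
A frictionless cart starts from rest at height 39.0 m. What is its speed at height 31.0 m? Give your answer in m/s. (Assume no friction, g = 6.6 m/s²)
mgh₁ = mgh₂ + ½mv² ⇒ v = √(2g(h₁−h₂)) = √(2·6.6·8.0) = 10.28 m/s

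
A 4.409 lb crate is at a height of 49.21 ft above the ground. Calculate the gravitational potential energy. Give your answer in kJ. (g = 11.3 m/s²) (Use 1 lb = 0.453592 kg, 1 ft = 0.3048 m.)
Convert to SI: m = 1.99989 kg, h = 14.9992 m
PE = mgh = (1.99989)(11.3)(14.9992) = 338.963 J = 0.339 kJ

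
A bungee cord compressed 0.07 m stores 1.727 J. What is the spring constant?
k = 2·PE/x² = 2·1.727/(0.07)² = 704.9 N/m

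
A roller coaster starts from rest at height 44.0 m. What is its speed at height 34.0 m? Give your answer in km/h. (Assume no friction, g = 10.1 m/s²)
mgh₁ = mgh₂ + ½mv² ⇒ v = √(2g(h₁−h₂)) = √(2·10.1·10.0) = 14.2127 m/s = 51.17 km/h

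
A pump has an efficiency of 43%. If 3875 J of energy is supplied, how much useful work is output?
W_out = η·W_in = 0.43·3875 = 1666.25 J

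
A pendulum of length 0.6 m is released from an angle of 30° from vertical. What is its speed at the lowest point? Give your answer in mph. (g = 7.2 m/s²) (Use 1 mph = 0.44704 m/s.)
h = L(1 − cosθ) = 0.6(1 − cos30°) = 0.0803848 m
v = √(2gh) = √(2·7.2·0.0803848) = 1.07589 m/s = 2.407 mph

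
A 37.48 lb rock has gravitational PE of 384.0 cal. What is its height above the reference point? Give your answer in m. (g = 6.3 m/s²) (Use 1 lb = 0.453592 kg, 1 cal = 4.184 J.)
Convert to SI: m = 17.0006 kg, PE = 1606.66 J
h = PE/(mg) = 1606.66/(17.0006·6.3) = 15.0 m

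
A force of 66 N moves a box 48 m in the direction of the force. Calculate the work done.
W = F·d = (66)(48) = 3168 J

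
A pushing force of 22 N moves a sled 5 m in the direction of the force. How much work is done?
W = F·d = (22)(5) = 110.0 J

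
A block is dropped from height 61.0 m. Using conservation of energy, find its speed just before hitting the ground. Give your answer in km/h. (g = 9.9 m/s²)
mgh = ½mv² ⇒ v = √(2gh) = √(2·9.9·61.0) = 34.7534 m/s = 125.1 km/h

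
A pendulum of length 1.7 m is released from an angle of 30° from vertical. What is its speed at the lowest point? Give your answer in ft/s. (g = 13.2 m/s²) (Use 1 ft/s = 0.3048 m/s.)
h = L(1 − cosθ) = 1.7(1 − cos30°) = 0.227757 m
v = √(2gh) = √(2·13.2·0.227757) = 2.4521 m/s = 8.045 ft/s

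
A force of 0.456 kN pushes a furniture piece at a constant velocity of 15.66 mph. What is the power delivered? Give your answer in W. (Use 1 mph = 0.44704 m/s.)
Convert to SI: F = 456.0 N, v = 7.00065 m/s
P = Fv = (456.0)(7.00065) = 3192 W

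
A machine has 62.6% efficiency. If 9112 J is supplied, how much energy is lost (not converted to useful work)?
W_lost = W_in(1 − η) = 9112·(1 − 0.626) = 3408 J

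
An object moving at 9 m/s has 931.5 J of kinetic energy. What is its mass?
m = 2·KE/v² = 2·931.5/(9)² = 23.0 kg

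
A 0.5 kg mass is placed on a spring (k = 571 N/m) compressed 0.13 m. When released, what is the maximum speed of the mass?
½kx² = ½mv² ⇒ v = x√(k/m) = (0.13)√(571/0.5) = 4.393 m/s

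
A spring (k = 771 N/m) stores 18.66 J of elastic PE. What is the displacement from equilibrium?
x = √(2·PE/k) = √(2·18.66/771) = 0.22 m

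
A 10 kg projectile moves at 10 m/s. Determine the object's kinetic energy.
KE = ½mv² = ½(10)(10)² = 500.0 J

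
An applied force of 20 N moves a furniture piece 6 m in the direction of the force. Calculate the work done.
W = F·d = (20)(6) = 120.0 J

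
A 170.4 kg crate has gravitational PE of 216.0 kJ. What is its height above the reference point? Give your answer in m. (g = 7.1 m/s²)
Convert to SI: m = 170.4 kg, PE = 216000 J
h = PE/(mg) = 216000/(170.4·7.1) = 178.5 m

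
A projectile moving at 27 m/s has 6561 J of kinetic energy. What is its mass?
m = 2·KE/v² = 2·6561/(27)² = 18.0 kg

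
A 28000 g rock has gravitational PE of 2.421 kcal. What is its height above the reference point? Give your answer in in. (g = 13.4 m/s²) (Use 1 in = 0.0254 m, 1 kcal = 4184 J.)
Convert to SI: m = 28.0 kg, PE = 10129.5 J
h = PE/(mg) = 10129.5/(28.0·13.4) = 26.9975 m = 1063 in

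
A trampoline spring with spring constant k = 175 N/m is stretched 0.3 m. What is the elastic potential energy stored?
PE = ½kx² = ½(175)(0.3)² = 7.875 J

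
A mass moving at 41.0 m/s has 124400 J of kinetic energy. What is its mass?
m = 2·KE/v² = 2·124400/(41.0)² = 148.0 kg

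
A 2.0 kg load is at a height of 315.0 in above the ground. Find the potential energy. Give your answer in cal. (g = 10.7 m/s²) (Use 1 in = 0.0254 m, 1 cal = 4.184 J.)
Convert to SI: m = 2.0 kg, h = 8.001 m
PE = mgh = (2.0)(10.7)(8.001) = 171.221 J = 40.92 cal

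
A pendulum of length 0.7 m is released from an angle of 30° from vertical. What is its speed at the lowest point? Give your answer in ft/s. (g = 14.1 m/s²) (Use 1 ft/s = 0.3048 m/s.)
h = L(1 − cosθ) = 0.7(1 − cos30°) = 0.0937822 m
v = √(2gh) = √(2·14.1·0.0937822) = 1.62624 m/s = 5.335 ft/s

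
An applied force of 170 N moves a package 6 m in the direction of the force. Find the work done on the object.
W = F·d = (170)(6) = 1020 J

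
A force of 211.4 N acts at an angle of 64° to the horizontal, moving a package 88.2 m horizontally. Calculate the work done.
W = F·d·cosθ = (211.4)(88.2)cos(64°) = 8174 J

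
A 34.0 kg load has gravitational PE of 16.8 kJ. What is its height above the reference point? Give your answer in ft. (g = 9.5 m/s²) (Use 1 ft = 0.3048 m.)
Convert to SI: m = 34.0 kg, PE = 16800.0 J
h = PE/(mg) = 16800.0/(34.0·9.5) = 52.0124 m = 170.6 ft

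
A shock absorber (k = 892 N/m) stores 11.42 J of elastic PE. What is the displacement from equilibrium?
x = √(2·PE/k) = √(2·11.42/892) = 0.16 m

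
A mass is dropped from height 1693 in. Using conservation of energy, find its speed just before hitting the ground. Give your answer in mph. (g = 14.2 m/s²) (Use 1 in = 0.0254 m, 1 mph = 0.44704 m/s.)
Convert to SI: h = 43.0022 m
mgh = ½mv² ⇒ v = √(2gh) = √(2·14.2·43.0022) = 34.9466 m/s = 78.17 mph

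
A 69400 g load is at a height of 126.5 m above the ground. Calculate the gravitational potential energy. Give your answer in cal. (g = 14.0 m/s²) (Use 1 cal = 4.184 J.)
Convert to SI: m = 69.4 kg, h = 126.5 m
PE = mgh = (69.4)(14.0)(126.5) = 122907 J = 29380 cal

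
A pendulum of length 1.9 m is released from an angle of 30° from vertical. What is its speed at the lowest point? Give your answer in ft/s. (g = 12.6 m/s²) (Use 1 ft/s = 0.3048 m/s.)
h = L(1 − cosθ) = 1.9(1 − cos30°) = 0.254552 m
v = √(2gh) = √(2·12.6·0.254552) = 2.53273 m/s = 8.309 ft/s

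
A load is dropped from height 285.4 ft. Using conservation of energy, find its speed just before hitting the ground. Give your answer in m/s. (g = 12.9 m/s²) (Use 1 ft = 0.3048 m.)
Convert to SI: h = 86.9899 m
mgh = ½mv² ⇒ v = √(2gh) = √(2·12.9·86.9899) = 47.37 m/s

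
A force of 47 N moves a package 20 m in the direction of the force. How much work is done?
W = F·d = (47)(20) = 940.0 J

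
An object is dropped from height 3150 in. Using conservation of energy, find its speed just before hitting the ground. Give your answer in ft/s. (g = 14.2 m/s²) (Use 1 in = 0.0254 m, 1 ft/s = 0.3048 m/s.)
Convert to SI: h = 80.01 m
mgh = ½mv² ⇒ v = √(2gh) = √(2·14.2·80.01) = 47.6685 m/s = 156.4 ft/s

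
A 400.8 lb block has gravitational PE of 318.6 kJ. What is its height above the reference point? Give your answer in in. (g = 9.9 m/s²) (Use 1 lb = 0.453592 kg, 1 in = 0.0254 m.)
Convert to SI: m = 181.8 kg, PE = 318600 J
h = PE/(mg) = 318600/(181.8·9.9) = 177.018 m = 6969 in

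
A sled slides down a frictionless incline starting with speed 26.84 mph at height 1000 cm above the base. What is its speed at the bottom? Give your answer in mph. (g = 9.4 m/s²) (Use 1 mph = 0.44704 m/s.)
Convert to SI: v₀ = 11.9986 m/s, h = 10.0 m
½mv₀² + mgh = ½mv² ⇒ v = √(v₀² + 2gh) = √(11.9986² + 2·9.4·10.0) = 18.2199 m/s = 40.76 mph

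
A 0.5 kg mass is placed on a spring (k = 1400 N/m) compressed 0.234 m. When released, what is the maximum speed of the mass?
½kx² = ½mv² ⇒ v = x√(k/m) = (0.234)√(1400/0.5) = 12.38 m/s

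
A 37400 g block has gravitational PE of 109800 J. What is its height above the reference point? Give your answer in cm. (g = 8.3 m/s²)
Convert to SI: m = 37.4 kg, PE = 109800 J
h = PE/(mg) = 109800/(37.4·8.3) = 353.714 m = 35370 cm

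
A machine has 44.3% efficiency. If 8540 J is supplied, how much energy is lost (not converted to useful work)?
W_lost = W_in(1 − η) = 8540·(1 − 0.443) = 4757 J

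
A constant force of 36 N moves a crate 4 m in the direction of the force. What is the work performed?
W = F·d = (36)(4) = 144.0 J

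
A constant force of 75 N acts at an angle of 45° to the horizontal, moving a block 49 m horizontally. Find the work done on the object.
W = F·d·cosθ = (75)(49)cos(45°) = 2599 J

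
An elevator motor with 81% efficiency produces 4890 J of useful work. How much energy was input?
W_in = W_out/η = 4890/0.81 = 6037 J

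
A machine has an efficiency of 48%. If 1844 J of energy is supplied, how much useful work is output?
W_out = η·W_in = 0.48·1844 = 885.12 J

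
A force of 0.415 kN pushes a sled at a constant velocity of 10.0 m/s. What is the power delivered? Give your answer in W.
Convert to SI: F = 415.0 N, v = 10.0 m/s
P = Fv = (415.0)(10.0) = 4150 W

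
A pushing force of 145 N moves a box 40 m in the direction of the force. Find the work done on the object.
W = F·d = (145)(40) = 5800 J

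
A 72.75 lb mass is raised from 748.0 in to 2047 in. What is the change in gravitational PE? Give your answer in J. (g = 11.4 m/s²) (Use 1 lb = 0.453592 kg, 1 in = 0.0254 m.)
Convert to SI: m = 32.9988 kg, Δh = 32.9946 m
ΔPE = mgΔh = (32.9988)(11.4)(32.9946) = 12410 J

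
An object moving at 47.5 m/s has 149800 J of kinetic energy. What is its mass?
m = 2·KE/v² = 2·149800/(47.5)² = 132.8 kg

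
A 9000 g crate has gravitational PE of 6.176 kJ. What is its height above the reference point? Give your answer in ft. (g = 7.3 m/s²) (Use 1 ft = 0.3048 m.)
Convert to SI: m = 9.0 kg, PE = 6176.0 J
h = PE/(mg) = 6176.0/(9.0·7.3) = 94.003 m = 308.4 ft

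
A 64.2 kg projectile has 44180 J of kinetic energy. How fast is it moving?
v = √(2·KE/m) = √(2·44180/64.2) = 37.1 m/s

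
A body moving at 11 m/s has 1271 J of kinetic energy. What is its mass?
m = 2·KE/v² = 2·1271/(11)² = 21.01 kg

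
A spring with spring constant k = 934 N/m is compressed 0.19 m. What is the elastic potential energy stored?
PE = ½kx² = ½(934)(0.19)² = 16.86 J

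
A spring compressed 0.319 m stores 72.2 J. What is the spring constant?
k = 2·PE/x² = 2·72.2/(0.319)² = 1419 N/m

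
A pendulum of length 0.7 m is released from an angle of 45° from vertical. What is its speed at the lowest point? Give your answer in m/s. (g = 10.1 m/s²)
h = L(1 − cosθ) = 0.7(1 − cos45°) = 0.205025 m
v = √(2gh) = √(2·10.1·0.205025) = 2.035 m/s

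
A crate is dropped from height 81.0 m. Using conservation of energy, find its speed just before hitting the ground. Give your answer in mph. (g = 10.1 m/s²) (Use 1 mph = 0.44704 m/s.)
mgh = ½mv² ⇒ v = √(2gh) = √(2·10.1·81.0) = 40.45 m/s = 90.48 mph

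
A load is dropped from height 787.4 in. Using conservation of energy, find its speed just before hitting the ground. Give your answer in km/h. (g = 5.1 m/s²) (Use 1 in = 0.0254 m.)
Convert to SI: h = 20.0 m
mgh = ½mv² ⇒ v = √(2gh) = √(2·5.1·20.0) = 14.2828 m/s = 51.42 km/h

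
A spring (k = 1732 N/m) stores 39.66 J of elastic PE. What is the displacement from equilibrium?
x = √(2·PE/k) = √(2·39.66/1732) = 0.214 m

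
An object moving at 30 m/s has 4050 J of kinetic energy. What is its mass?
m = 2·KE/v² = 2·4050/(30)² = 9.0 kg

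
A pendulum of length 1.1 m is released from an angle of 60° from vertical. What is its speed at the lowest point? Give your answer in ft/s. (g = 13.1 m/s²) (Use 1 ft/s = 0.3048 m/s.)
h = L(1 − cosθ) = 1.1(1 − cos60°) = 0.55 m
v = √(2gh) = √(2·13.1·0.55) = 3.79605 m/s = 12.45 ft/s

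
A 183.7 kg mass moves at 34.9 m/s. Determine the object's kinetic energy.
KE = ½mv² = ½(183.7)(34.9)² = 111900 J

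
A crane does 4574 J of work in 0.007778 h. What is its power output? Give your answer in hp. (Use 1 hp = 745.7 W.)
Convert to SI: W = 4574.0 J, t = 28.0008 s
P = W/t = 4574.0/28.0008 = 163.352 W = 0.2191 hp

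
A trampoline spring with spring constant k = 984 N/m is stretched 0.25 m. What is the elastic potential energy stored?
PE = ½kx² = ½(984)(0.25)² = 30.75 J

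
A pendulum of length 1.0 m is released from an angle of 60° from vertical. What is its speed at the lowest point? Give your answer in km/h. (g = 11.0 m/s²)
h = L(1 − cosθ) = 1.0(1 − cos60°) = 0.5 m
v = √(2gh) = √(2·11.0·0.5) = 3.31662 m/s = 11.94 km/h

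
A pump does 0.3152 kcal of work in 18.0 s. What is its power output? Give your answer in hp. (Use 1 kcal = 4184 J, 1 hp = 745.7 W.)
Convert to SI: W = 1318.8 J, t = 18.0 s
P = W/t = 1318.8/18.0 = 73.2665 W = 0.09825 hp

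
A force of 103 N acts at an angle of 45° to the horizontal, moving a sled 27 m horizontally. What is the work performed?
W = F·d·cosθ = (103)(27)cos(45°) = 1966 J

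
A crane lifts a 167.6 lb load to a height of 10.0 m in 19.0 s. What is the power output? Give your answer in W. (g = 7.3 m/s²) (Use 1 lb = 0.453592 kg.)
Convert to SI: m = 76.022 kg, h = 10.0 m, t = 19.0 s
P = mgh/t = (76.022)(7.3)(10.0)/19.0 = 292.1 W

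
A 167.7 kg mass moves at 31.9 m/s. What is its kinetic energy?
KE = ½mv² = ½(167.7)(31.9)² = 85330 J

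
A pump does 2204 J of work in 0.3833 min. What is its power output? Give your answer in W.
Convert to SI: W = 2204.0 J, t = 22.998 s
P = W/t = 2204.0/22.998 = 95.83 W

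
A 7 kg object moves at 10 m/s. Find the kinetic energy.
KE = ½mv² = ½(7)(10)² = 350.0 J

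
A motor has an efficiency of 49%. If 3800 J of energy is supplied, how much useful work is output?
W_out = η·W_in = 0.49·3800 = 1862.0 J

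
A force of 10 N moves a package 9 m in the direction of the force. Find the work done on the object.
W = F·d = (10)(9) = 90.0 J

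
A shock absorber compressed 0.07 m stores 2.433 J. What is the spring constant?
k = 2·PE/x² = 2·2.433/(0.07)² = 993.1 N/m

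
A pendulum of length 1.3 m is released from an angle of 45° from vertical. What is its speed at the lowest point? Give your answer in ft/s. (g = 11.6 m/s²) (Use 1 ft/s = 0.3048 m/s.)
h = L(1 − cosθ) = 1.3(1 − cos45°) = 0.380761 m
v = √(2gh) = √(2·11.6·0.380761) = 2.97215 m/s = 9.751 ft/s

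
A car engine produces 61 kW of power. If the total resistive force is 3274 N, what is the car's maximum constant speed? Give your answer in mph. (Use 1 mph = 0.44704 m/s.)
P = Fv ⇒ v = P/F = 61000 W/3274.0 N = 18.6316 m/s = 41.68 mph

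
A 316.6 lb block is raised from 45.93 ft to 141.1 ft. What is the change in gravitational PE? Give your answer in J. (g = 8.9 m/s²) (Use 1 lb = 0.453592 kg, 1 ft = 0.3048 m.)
Convert to SI: m = 143.607 kg, Δh = 29.0078 m
ΔPE = mgΔh = (143.607)(8.9)(29.0078) = 37080 J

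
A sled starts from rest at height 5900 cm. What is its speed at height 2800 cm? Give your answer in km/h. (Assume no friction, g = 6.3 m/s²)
Convert to SI: h₁−h₂ = 31.0 m
mgh₁ = mgh₂ + ½mv² ⇒ v = √(2g(h₁−h₂)) = √(2·6.3·31.0) = 19.7636 m/s = 71.15 km/h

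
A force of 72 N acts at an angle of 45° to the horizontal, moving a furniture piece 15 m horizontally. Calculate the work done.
W = F·d·cosθ = (72)(15)cos(45°) = 763.7 J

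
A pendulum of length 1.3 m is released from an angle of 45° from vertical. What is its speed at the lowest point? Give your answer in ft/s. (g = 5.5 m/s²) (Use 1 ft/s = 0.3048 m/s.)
h = L(1 − cosθ) = 1.3(1 − cos45°) = 0.380761 m
v = √(2gh) = √(2·5.5·0.380761) = 2.04655 m/s = 6.714 ft/s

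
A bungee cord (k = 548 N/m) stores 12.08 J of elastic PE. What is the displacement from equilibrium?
x = √(2·PE/k) = √(2·12.08/548) = 0.21 m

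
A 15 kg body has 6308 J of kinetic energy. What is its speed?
v = √(2·KE/m) = √(2·6308/15) = 29.0 m/s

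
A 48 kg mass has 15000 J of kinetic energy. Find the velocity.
v = √(2·KE/m) = √(2·15000/48) = 25.0 m/s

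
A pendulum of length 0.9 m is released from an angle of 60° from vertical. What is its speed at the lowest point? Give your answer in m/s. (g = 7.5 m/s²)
h = L(1 − cosθ) = 0.9(1 − cos60°) = 0.45 m
v = √(2gh) = √(2·7.5·0.45) = 2.598 m/s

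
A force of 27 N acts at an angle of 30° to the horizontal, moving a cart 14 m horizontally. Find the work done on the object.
W = F·d·cosθ = (27)(14)cos(30°) = 327.4 J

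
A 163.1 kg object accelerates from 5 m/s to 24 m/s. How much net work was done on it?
W = ΔKE = ½m(v₂² − v₁²) = ½(163.1)(24² − 5²) = 44934.05 J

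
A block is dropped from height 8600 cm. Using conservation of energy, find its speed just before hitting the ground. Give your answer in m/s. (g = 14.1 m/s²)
Convert to SI: h = 86.0 m
mgh = ½mv² ⇒ v = √(2gh) = √(2·14.1·86.0) = 49.25 m/s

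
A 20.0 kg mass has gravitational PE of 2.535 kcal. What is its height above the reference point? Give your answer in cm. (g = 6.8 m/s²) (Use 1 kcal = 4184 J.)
Convert to SI: m = 20.0 kg, PE = 10606.4 J
h = PE/(mg) = 10606.4/(20.0·6.8) = 77.9885 m = 7799 cm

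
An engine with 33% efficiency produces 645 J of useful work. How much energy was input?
W_in = W_out/η = 645/0.33 = 1955 J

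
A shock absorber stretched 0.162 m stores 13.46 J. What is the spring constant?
k = 2·PE/x² = 2·13.46/(0.162)² = 1026 N/m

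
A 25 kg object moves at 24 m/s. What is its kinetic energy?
KE = ½mv² = ½(25)(24)² = 7200.0 J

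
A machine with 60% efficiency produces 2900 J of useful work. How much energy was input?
W_in = W_out/η = 2900/0.6 = 4833 J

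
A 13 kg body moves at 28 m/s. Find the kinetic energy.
KE = ½mv² = ½(13)(28)² = 5096.0 J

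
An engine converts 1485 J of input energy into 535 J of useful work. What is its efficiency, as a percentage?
η = W_out/W_in = 535/1485 = 36.03%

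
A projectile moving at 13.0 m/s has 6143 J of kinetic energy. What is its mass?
m = 2·KE/v² = 2·6143/(13.0)² = 72.7 kg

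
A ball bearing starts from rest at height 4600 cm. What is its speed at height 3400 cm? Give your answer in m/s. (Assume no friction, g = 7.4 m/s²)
Convert to SI: h₁−h₂ = 12.0 m
mgh₁ = mgh₂ + ½mv² ⇒ v = √(2g(h₁−h₂)) = √(2·7.4·12.0) = 13.33 m/s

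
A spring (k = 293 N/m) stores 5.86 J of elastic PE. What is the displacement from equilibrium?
x = √(2·PE/k) = √(2·5.86/293) = 0.2 m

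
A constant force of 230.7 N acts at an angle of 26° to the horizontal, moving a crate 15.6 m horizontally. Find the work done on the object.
W = F·d·cosθ = (230.7)(15.6)cos(26°) = 3235 J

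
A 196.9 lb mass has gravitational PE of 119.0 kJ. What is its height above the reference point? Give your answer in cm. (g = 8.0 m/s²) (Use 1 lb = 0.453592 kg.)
Convert to SI: m = 89.3123 kg, PE = 119000 J
h = PE/(mg) = 119000/(89.3123·8.0) = 166.55 m = 16660 cm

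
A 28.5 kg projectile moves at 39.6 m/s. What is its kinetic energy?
KE = ½mv² = ½(28.5)(39.6)² = 22350 J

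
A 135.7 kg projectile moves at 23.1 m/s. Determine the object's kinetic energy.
KE = ½mv² = ½(135.7)(23.1)² = 36210 J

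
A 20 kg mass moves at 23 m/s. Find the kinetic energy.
KE = ½mv² = ½(20)(23)² = 5290.0 J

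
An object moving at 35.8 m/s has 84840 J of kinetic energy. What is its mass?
m = 2·KE/v² = 2·84840/(35.8)² = 132.4 kg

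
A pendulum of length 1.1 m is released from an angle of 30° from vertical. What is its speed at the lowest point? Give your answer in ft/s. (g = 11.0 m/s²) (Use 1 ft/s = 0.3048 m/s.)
h = L(1 − cosθ) = 1.1(1 − cos30°) = 0.147372 m
v = √(2gh) = √(2·11.0·0.147372) = 1.80061 m/s = 5.908 ft/s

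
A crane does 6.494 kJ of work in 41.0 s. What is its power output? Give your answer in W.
Convert to SI: W = 6494.0 J, t = 41.0 s
P = W/t = 6494.0/41.0 = 158.4 W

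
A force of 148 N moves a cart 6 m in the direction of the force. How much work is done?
W = F·d = (148)(6) = 888.0 J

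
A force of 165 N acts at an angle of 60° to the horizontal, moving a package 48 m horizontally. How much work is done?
W = F·d·cosθ = (165)(48)cos(60°) = 3960 J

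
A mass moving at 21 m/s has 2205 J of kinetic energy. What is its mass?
m = 2·KE/v² = 2·2205/(21)² = 10.0 kg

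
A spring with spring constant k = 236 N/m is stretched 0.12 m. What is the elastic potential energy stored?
PE = ½kx² = ½(236)(0.12)² = 1.699 J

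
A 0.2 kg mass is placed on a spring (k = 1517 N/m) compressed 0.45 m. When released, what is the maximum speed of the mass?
½kx² = ½mv² ⇒ v = x√(k/m) = (0.45)√(1517/0.2) = 39.19 m/s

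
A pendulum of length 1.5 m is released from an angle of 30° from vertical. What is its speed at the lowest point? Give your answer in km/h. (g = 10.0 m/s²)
h = L(1 − cosθ) = 1.5(1 − cos30°) = 0.200962 m
v = √(2gh) = √(2·10.0·0.200962) = 2.0048 m/s = 7.217 km/h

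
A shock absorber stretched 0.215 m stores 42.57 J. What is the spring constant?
k = 2·PE/x² = 2·42.57/(0.215)² = 1842 N/m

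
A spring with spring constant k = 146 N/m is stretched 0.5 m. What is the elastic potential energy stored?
PE = ½kx² = ½(146)(0.5)² = 18.25 J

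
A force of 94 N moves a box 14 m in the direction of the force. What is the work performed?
W = F·d = (94)(14) = 1316 J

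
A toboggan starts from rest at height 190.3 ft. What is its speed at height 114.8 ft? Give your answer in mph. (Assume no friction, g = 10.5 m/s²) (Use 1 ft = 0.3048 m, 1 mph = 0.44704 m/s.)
Convert to SI: h₁−h₂ = 23.0124 m
mgh₁ = mgh₂ + ½mv² ⇒ v = √(2g(h₁−h₂)) = √(2·10.5·23.0124) = 21.98318 m/s = 49.17 mph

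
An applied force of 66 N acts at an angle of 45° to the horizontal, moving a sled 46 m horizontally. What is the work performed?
W = F·d·cosθ = (66)(46)cos(45°) = 2147 J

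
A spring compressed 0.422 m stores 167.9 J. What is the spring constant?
k = 2·PE/x² = 2·167.9/(0.422)² = 1886 N/m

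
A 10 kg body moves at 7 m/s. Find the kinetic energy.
KE = ½mv² = ½(10)(7)² = 245.0 J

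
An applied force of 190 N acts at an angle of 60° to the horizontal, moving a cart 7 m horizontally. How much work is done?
W = F·d·cosθ = (190)(7)cos(60°) = 665.0 J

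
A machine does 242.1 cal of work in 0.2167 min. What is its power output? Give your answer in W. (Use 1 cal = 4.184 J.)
Convert to SI: W = 1012.95 J, t = 13.002 s
P = W/t = 1012.95/13.002 = 77.91 W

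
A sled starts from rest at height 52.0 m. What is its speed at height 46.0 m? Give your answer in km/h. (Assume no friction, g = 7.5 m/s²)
mgh₁ = mgh₂ + ½mv² ⇒ v = √(2g(h₁−h₂)) = √(2·7.5·6.0) = 9.48683 m/s = 34.15 km/h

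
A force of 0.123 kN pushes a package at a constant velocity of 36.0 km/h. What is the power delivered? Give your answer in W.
Convert to SI: F = 123.0 N, v = 10.0 m/s
P = Fv = (123.0)(10.0) = 1230 W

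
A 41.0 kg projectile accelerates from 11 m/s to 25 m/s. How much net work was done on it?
W = ΔKE = ½m(v₂² − v₁²) = ½(41.0)(25² − 11²) = 10332.0 J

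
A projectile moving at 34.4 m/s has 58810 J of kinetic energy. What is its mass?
m = 2·KE/v² = 2·58810/(34.4)² = 99.39 kg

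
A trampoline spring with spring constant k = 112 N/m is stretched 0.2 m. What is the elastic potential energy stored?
PE = ½kx² = ½(112)(0.2)² = 2.24 J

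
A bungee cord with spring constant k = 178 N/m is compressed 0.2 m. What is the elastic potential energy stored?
PE = ½kx² = ½(178)(0.2)² = 3.56 J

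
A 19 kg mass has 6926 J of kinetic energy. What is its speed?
v = √(2·KE/m) = √(2·6926/19) = 27.0 m/s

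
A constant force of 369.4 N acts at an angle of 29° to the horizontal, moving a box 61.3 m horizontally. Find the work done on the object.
W = F·d·cosθ = (369.4)(61.3)cos(29°) = 19810 J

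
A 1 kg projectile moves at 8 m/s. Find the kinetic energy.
KE = ½mv² = ½(1)(8)² = 32.0 J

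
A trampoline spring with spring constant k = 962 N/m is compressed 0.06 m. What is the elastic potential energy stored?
PE = ½kx² = ½(962)(0.06)² = 1.732 J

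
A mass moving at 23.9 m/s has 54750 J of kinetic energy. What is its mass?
m = 2·KE/v² = 2·54750/(23.9)² = 191.7 kg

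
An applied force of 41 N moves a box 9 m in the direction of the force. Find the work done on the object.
W = F·d = (41)(9) = 369.0 J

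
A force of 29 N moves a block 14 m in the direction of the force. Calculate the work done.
W = F·d = (29)(14) = 406.0 J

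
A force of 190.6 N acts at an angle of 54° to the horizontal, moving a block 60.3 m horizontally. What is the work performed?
W = F·d·cosθ = (190.6)(60.3)cos(54°) = 6756 J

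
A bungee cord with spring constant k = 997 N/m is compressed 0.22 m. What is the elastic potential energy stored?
PE = ½kx² = ½(997)(0.22)² = 24.13 J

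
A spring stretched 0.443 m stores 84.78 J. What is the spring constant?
k = 2·PE/x² = 2·84.78/(0.443)² = 864.0 N/m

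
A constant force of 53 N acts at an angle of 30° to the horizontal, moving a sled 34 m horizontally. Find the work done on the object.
W = F·d·cosθ = (53)(34)cos(30°) = 1561 J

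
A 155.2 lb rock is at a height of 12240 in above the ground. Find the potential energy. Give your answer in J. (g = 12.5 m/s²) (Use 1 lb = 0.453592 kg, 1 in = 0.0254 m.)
Convert to SI: m = 70.3975 kg, h = 310.896 m
PE = mgh = (70.3975)(12.5)(310.896) = 273600 J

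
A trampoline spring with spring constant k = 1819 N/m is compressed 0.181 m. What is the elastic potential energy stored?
PE = ½kx² = ½(1819)(0.181)² = 29.8 J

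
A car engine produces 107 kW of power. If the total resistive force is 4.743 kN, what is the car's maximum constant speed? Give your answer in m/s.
Convert to SI: F = 4743.0 N
P = Fv ⇒ v = P/F = 107000 W/4743.0 N = 22.56 m/s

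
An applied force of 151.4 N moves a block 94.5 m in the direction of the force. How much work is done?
W = F·d = (151.4)(94.5) = 14310 J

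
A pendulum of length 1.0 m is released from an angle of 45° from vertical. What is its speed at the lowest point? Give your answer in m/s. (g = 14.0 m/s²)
h = L(1 − cosθ) = 1.0(1 − cos45°) = 0.292893 m
v = √(2gh) = √(2·14.0·0.292893) = 2.864 m/s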